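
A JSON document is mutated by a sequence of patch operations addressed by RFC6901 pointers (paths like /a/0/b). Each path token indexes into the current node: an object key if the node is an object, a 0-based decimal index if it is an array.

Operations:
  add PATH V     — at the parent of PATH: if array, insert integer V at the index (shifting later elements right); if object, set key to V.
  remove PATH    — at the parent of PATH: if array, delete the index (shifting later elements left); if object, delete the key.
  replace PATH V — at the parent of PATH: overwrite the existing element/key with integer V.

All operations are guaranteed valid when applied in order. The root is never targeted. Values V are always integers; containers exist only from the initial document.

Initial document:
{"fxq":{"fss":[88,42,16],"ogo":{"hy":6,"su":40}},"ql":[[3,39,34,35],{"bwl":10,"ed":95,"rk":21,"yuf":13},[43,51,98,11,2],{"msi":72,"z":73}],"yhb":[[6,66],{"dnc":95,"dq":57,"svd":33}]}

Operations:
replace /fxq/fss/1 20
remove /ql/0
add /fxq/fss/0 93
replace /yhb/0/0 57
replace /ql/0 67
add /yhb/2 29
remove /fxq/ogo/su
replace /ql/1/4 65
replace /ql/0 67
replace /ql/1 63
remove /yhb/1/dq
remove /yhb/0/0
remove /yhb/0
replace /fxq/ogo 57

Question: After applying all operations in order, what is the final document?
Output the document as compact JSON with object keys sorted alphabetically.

After op 1 (replace /fxq/fss/1 20): {"fxq":{"fss":[88,20,16],"ogo":{"hy":6,"su":40}},"ql":[[3,39,34,35],{"bwl":10,"ed":95,"rk":21,"yuf":13},[43,51,98,11,2],{"msi":72,"z":73}],"yhb":[[6,66],{"dnc":95,"dq":57,"svd":33}]}
After op 2 (remove /ql/0): {"fxq":{"fss":[88,20,16],"ogo":{"hy":6,"su":40}},"ql":[{"bwl":10,"ed":95,"rk":21,"yuf":13},[43,51,98,11,2],{"msi":72,"z":73}],"yhb":[[6,66],{"dnc":95,"dq":57,"svd":33}]}
After op 3 (add /fxq/fss/0 93): {"fxq":{"fss":[93,88,20,16],"ogo":{"hy":6,"su":40}},"ql":[{"bwl":10,"ed":95,"rk":21,"yuf":13},[43,51,98,11,2],{"msi":72,"z":73}],"yhb":[[6,66],{"dnc":95,"dq":57,"svd":33}]}
After op 4 (replace /yhb/0/0 57): {"fxq":{"fss":[93,88,20,16],"ogo":{"hy":6,"su":40}},"ql":[{"bwl":10,"ed":95,"rk":21,"yuf":13},[43,51,98,11,2],{"msi":72,"z":73}],"yhb":[[57,66],{"dnc":95,"dq":57,"svd":33}]}
After op 5 (replace /ql/0 67): {"fxq":{"fss":[93,88,20,16],"ogo":{"hy":6,"su":40}},"ql":[67,[43,51,98,11,2],{"msi":72,"z":73}],"yhb":[[57,66],{"dnc":95,"dq":57,"svd":33}]}
After op 6 (add /yhb/2 29): {"fxq":{"fss":[93,88,20,16],"ogo":{"hy":6,"su":40}},"ql":[67,[43,51,98,11,2],{"msi":72,"z":73}],"yhb":[[57,66],{"dnc":95,"dq":57,"svd":33},29]}
After op 7 (remove /fxq/ogo/su): {"fxq":{"fss":[93,88,20,16],"ogo":{"hy":6}},"ql":[67,[43,51,98,11,2],{"msi":72,"z":73}],"yhb":[[57,66],{"dnc":95,"dq":57,"svd":33},29]}
After op 8 (replace /ql/1/4 65): {"fxq":{"fss":[93,88,20,16],"ogo":{"hy":6}},"ql":[67,[43,51,98,11,65],{"msi":72,"z":73}],"yhb":[[57,66],{"dnc":95,"dq":57,"svd":33},29]}
After op 9 (replace /ql/0 67): {"fxq":{"fss":[93,88,20,16],"ogo":{"hy":6}},"ql":[67,[43,51,98,11,65],{"msi":72,"z":73}],"yhb":[[57,66],{"dnc":95,"dq":57,"svd":33},29]}
After op 10 (replace /ql/1 63): {"fxq":{"fss":[93,88,20,16],"ogo":{"hy":6}},"ql":[67,63,{"msi":72,"z":73}],"yhb":[[57,66],{"dnc":95,"dq":57,"svd":33},29]}
After op 11 (remove /yhb/1/dq): {"fxq":{"fss":[93,88,20,16],"ogo":{"hy":6}},"ql":[67,63,{"msi":72,"z":73}],"yhb":[[57,66],{"dnc":95,"svd":33},29]}
After op 12 (remove /yhb/0/0): {"fxq":{"fss":[93,88,20,16],"ogo":{"hy":6}},"ql":[67,63,{"msi":72,"z":73}],"yhb":[[66],{"dnc":95,"svd":33},29]}
After op 13 (remove /yhb/0): {"fxq":{"fss":[93,88,20,16],"ogo":{"hy":6}},"ql":[67,63,{"msi":72,"z":73}],"yhb":[{"dnc":95,"svd":33},29]}
After op 14 (replace /fxq/ogo 57): {"fxq":{"fss":[93,88,20,16],"ogo":57},"ql":[67,63,{"msi":72,"z":73}],"yhb":[{"dnc":95,"svd":33},29]}

Answer: {"fxq":{"fss":[93,88,20,16],"ogo":57},"ql":[67,63,{"msi":72,"z":73}],"yhb":[{"dnc":95,"svd":33},29]}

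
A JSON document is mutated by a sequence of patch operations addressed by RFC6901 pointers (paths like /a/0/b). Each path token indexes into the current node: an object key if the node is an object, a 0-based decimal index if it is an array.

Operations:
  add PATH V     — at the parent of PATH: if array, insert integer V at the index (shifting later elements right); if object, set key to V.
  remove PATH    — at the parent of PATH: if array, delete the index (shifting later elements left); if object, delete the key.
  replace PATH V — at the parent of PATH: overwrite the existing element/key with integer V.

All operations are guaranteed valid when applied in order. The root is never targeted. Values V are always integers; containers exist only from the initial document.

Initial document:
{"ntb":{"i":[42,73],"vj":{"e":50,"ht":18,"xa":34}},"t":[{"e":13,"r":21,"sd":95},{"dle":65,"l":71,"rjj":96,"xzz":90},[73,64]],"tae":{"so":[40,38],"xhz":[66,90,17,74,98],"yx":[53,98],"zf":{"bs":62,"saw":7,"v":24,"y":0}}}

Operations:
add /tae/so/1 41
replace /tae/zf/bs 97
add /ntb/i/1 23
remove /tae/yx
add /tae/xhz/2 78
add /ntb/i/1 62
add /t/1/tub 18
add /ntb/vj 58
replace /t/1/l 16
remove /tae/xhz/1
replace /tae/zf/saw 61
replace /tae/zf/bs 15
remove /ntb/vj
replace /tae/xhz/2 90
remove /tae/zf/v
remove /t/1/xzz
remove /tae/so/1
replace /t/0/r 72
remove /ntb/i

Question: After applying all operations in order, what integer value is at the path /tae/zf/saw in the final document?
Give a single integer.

After op 1 (add /tae/so/1 41): {"ntb":{"i":[42,73],"vj":{"e":50,"ht":18,"xa":34}},"t":[{"e":13,"r":21,"sd":95},{"dle":65,"l":71,"rjj":96,"xzz":90},[73,64]],"tae":{"so":[40,41,38],"xhz":[66,90,17,74,98],"yx":[53,98],"zf":{"bs":62,"saw":7,"v":24,"y":0}}}
After op 2 (replace /tae/zf/bs 97): {"ntb":{"i":[42,73],"vj":{"e":50,"ht":18,"xa":34}},"t":[{"e":13,"r":21,"sd":95},{"dle":65,"l":71,"rjj":96,"xzz":90},[73,64]],"tae":{"so":[40,41,38],"xhz":[66,90,17,74,98],"yx":[53,98],"zf":{"bs":97,"saw":7,"v":24,"y":0}}}
After op 3 (add /ntb/i/1 23): {"ntb":{"i":[42,23,73],"vj":{"e":50,"ht":18,"xa":34}},"t":[{"e":13,"r":21,"sd":95},{"dle":65,"l":71,"rjj":96,"xzz":90},[73,64]],"tae":{"so":[40,41,38],"xhz":[66,90,17,74,98],"yx":[53,98],"zf":{"bs":97,"saw":7,"v":24,"y":0}}}
After op 4 (remove /tae/yx): {"ntb":{"i":[42,23,73],"vj":{"e":50,"ht":18,"xa":34}},"t":[{"e":13,"r":21,"sd":95},{"dle":65,"l":71,"rjj":96,"xzz":90},[73,64]],"tae":{"so":[40,41,38],"xhz":[66,90,17,74,98],"zf":{"bs":97,"saw":7,"v":24,"y":0}}}
After op 5 (add /tae/xhz/2 78): {"ntb":{"i":[42,23,73],"vj":{"e":50,"ht":18,"xa":34}},"t":[{"e":13,"r":21,"sd":95},{"dle":65,"l":71,"rjj":96,"xzz":90},[73,64]],"tae":{"so":[40,41,38],"xhz":[66,90,78,17,74,98],"zf":{"bs":97,"saw":7,"v":24,"y":0}}}
After op 6 (add /ntb/i/1 62): {"ntb":{"i":[42,62,23,73],"vj":{"e":50,"ht":18,"xa":34}},"t":[{"e":13,"r":21,"sd":95},{"dle":65,"l":71,"rjj":96,"xzz":90},[73,64]],"tae":{"so":[40,41,38],"xhz":[66,90,78,17,74,98],"zf":{"bs":97,"saw":7,"v":24,"y":0}}}
After op 7 (add /t/1/tub 18): {"ntb":{"i":[42,62,23,73],"vj":{"e":50,"ht":18,"xa":34}},"t":[{"e":13,"r":21,"sd":95},{"dle":65,"l":71,"rjj":96,"tub":18,"xzz":90},[73,64]],"tae":{"so":[40,41,38],"xhz":[66,90,78,17,74,98],"zf":{"bs":97,"saw":7,"v":24,"y":0}}}
After op 8 (add /ntb/vj 58): {"ntb":{"i":[42,62,23,73],"vj":58},"t":[{"e":13,"r":21,"sd":95},{"dle":65,"l":71,"rjj":96,"tub":18,"xzz":90},[73,64]],"tae":{"so":[40,41,38],"xhz":[66,90,78,17,74,98],"zf":{"bs":97,"saw":7,"v":24,"y":0}}}
After op 9 (replace /t/1/l 16): {"ntb":{"i":[42,62,23,73],"vj":58},"t":[{"e":13,"r":21,"sd":95},{"dle":65,"l":16,"rjj":96,"tub":18,"xzz":90},[73,64]],"tae":{"so":[40,41,38],"xhz":[66,90,78,17,74,98],"zf":{"bs":97,"saw":7,"v":24,"y":0}}}
After op 10 (remove /tae/xhz/1): {"ntb":{"i":[42,62,23,73],"vj":58},"t":[{"e":13,"r":21,"sd":95},{"dle":65,"l":16,"rjj":96,"tub":18,"xzz":90},[73,64]],"tae":{"so":[40,41,38],"xhz":[66,78,17,74,98],"zf":{"bs":97,"saw":7,"v":24,"y":0}}}
After op 11 (replace /tae/zf/saw 61): {"ntb":{"i":[42,62,23,73],"vj":58},"t":[{"e":13,"r":21,"sd":95},{"dle":65,"l":16,"rjj":96,"tub":18,"xzz":90},[73,64]],"tae":{"so":[40,41,38],"xhz":[66,78,17,74,98],"zf":{"bs":97,"saw":61,"v":24,"y":0}}}
After op 12 (replace /tae/zf/bs 15): {"ntb":{"i":[42,62,23,73],"vj":58},"t":[{"e":13,"r":21,"sd":95},{"dle":65,"l":16,"rjj":96,"tub":18,"xzz":90},[73,64]],"tae":{"so":[40,41,38],"xhz":[66,78,17,74,98],"zf":{"bs":15,"saw":61,"v":24,"y":0}}}
After op 13 (remove /ntb/vj): {"ntb":{"i":[42,62,23,73]},"t":[{"e":13,"r":21,"sd":95},{"dle":65,"l":16,"rjj":96,"tub":18,"xzz":90},[73,64]],"tae":{"so":[40,41,38],"xhz":[66,78,17,74,98],"zf":{"bs":15,"saw":61,"v":24,"y":0}}}
After op 14 (replace /tae/xhz/2 90): {"ntb":{"i":[42,62,23,73]},"t":[{"e":13,"r":21,"sd":95},{"dle":65,"l":16,"rjj":96,"tub":18,"xzz":90},[73,64]],"tae":{"so":[40,41,38],"xhz":[66,78,90,74,98],"zf":{"bs":15,"saw":61,"v":24,"y":0}}}
After op 15 (remove /tae/zf/v): {"ntb":{"i":[42,62,23,73]},"t":[{"e":13,"r":21,"sd":95},{"dle":65,"l":16,"rjj":96,"tub":18,"xzz":90},[73,64]],"tae":{"so":[40,41,38],"xhz":[66,78,90,74,98],"zf":{"bs":15,"saw":61,"y":0}}}
After op 16 (remove /t/1/xzz): {"ntb":{"i":[42,62,23,73]},"t":[{"e":13,"r":21,"sd":95},{"dle":65,"l":16,"rjj":96,"tub":18},[73,64]],"tae":{"so":[40,41,38],"xhz":[66,78,90,74,98],"zf":{"bs":15,"saw":61,"y":0}}}
After op 17 (remove /tae/so/1): {"ntb":{"i":[42,62,23,73]},"t":[{"e":13,"r":21,"sd":95},{"dle":65,"l":16,"rjj":96,"tub":18},[73,64]],"tae":{"so":[40,38],"xhz":[66,78,90,74,98],"zf":{"bs":15,"saw":61,"y":0}}}
After op 18 (replace /t/0/r 72): {"ntb":{"i":[42,62,23,73]},"t":[{"e":13,"r":72,"sd":95},{"dle":65,"l":16,"rjj":96,"tub":18},[73,64]],"tae":{"so":[40,38],"xhz":[66,78,90,74,98],"zf":{"bs":15,"saw":61,"y":0}}}
After op 19 (remove /ntb/i): {"ntb":{},"t":[{"e":13,"r":72,"sd":95},{"dle":65,"l":16,"rjj":96,"tub":18},[73,64]],"tae":{"so":[40,38],"xhz":[66,78,90,74,98],"zf":{"bs":15,"saw":61,"y":0}}}
Value at /tae/zf/saw: 61

Answer: 61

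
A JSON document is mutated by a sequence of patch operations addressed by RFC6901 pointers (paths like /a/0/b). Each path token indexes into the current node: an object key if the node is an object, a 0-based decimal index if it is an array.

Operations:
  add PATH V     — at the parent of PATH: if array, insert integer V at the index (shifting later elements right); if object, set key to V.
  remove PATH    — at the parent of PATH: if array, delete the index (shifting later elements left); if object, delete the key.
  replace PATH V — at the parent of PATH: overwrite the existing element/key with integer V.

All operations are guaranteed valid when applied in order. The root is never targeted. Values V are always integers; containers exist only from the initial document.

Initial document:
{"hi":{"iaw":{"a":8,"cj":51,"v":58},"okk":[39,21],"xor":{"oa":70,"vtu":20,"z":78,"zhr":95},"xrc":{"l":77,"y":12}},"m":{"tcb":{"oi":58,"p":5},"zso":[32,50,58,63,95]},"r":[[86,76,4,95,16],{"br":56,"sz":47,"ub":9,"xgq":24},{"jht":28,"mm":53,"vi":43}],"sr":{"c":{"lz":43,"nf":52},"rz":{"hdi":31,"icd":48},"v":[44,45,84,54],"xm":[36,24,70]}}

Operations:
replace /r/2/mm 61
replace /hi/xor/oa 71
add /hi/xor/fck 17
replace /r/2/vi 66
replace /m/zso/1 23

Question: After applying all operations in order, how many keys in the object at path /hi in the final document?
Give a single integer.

After op 1 (replace /r/2/mm 61): {"hi":{"iaw":{"a":8,"cj":51,"v":58},"okk":[39,21],"xor":{"oa":70,"vtu":20,"z":78,"zhr":95},"xrc":{"l":77,"y":12}},"m":{"tcb":{"oi":58,"p":5},"zso":[32,50,58,63,95]},"r":[[86,76,4,95,16],{"br":56,"sz":47,"ub":9,"xgq":24},{"jht":28,"mm":61,"vi":43}],"sr":{"c":{"lz":43,"nf":52},"rz":{"hdi":31,"icd":48},"v":[44,45,84,54],"xm":[36,24,70]}}
After op 2 (replace /hi/xor/oa 71): {"hi":{"iaw":{"a":8,"cj":51,"v":58},"okk":[39,21],"xor":{"oa":71,"vtu":20,"z":78,"zhr":95},"xrc":{"l":77,"y":12}},"m":{"tcb":{"oi":58,"p":5},"zso":[32,50,58,63,95]},"r":[[86,76,4,95,16],{"br":56,"sz":47,"ub":9,"xgq":24},{"jht":28,"mm":61,"vi":43}],"sr":{"c":{"lz":43,"nf":52},"rz":{"hdi":31,"icd":48},"v":[44,45,84,54],"xm":[36,24,70]}}
After op 3 (add /hi/xor/fck 17): {"hi":{"iaw":{"a":8,"cj":51,"v":58},"okk":[39,21],"xor":{"fck":17,"oa":71,"vtu":20,"z":78,"zhr":95},"xrc":{"l":77,"y":12}},"m":{"tcb":{"oi":58,"p":5},"zso":[32,50,58,63,95]},"r":[[86,76,4,95,16],{"br":56,"sz":47,"ub":9,"xgq":24},{"jht":28,"mm":61,"vi":43}],"sr":{"c":{"lz":43,"nf":52},"rz":{"hdi":31,"icd":48},"v":[44,45,84,54],"xm":[36,24,70]}}
After op 4 (replace /r/2/vi 66): {"hi":{"iaw":{"a":8,"cj":51,"v":58},"okk":[39,21],"xor":{"fck":17,"oa":71,"vtu":20,"z":78,"zhr":95},"xrc":{"l":77,"y":12}},"m":{"tcb":{"oi":58,"p":5},"zso":[32,50,58,63,95]},"r":[[86,76,4,95,16],{"br":56,"sz":47,"ub":9,"xgq":24},{"jht":28,"mm":61,"vi":66}],"sr":{"c":{"lz":43,"nf":52},"rz":{"hdi":31,"icd":48},"v":[44,45,84,54],"xm":[36,24,70]}}
After op 5 (replace /m/zso/1 23): {"hi":{"iaw":{"a":8,"cj":51,"v":58},"okk":[39,21],"xor":{"fck":17,"oa":71,"vtu":20,"z":78,"zhr":95},"xrc":{"l":77,"y":12}},"m":{"tcb":{"oi":58,"p":5},"zso":[32,23,58,63,95]},"r":[[86,76,4,95,16],{"br":56,"sz":47,"ub":9,"xgq":24},{"jht":28,"mm":61,"vi":66}],"sr":{"c":{"lz":43,"nf":52},"rz":{"hdi":31,"icd":48},"v":[44,45,84,54],"xm":[36,24,70]}}
Size at path /hi: 4

Answer: 4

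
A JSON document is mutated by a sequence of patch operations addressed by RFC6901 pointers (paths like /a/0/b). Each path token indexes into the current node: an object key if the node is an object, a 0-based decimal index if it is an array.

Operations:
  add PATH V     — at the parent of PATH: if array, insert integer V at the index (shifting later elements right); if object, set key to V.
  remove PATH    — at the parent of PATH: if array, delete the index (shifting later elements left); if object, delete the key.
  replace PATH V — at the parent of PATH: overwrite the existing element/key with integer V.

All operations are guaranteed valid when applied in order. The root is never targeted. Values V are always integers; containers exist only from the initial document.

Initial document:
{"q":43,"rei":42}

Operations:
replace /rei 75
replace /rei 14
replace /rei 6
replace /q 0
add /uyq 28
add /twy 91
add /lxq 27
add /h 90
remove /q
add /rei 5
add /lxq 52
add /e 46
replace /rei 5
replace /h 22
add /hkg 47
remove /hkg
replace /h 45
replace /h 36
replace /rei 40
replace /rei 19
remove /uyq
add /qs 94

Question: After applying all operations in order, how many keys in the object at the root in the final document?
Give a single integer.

Answer: 6

Derivation:
After op 1 (replace /rei 75): {"q":43,"rei":75}
After op 2 (replace /rei 14): {"q":43,"rei":14}
After op 3 (replace /rei 6): {"q":43,"rei":6}
After op 4 (replace /q 0): {"q":0,"rei":6}
After op 5 (add /uyq 28): {"q":0,"rei":6,"uyq":28}
After op 6 (add /twy 91): {"q":0,"rei":6,"twy":91,"uyq":28}
After op 7 (add /lxq 27): {"lxq":27,"q":0,"rei":6,"twy":91,"uyq":28}
After op 8 (add /h 90): {"h":90,"lxq":27,"q":0,"rei":6,"twy":91,"uyq":28}
After op 9 (remove /q): {"h":90,"lxq":27,"rei":6,"twy":91,"uyq":28}
After op 10 (add /rei 5): {"h":90,"lxq":27,"rei":5,"twy":91,"uyq":28}
After op 11 (add /lxq 52): {"h":90,"lxq":52,"rei":5,"twy":91,"uyq":28}
After op 12 (add /e 46): {"e":46,"h":90,"lxq":52,"rei":5,"twy":91,"uyq":28}
After op 13 (replace /rei 5): {"e":46,"h":90,"lxq":52,"rei":5,"twy":91,"uyq":28}
After op 14 (replace /h 22): {"e":46,"h":22,"lxq":52,"rei":5,"twy":91,"uyq":28}
After op 15 (add /hkg 47): {"e":46,"h":22,"hkg":47,"lxq":52,"rei":5,"twy":91,"uyq":28}
After op 16 (remove /hkg): {"e":46,"h":22,"lxq":52,"rei":5,"twy":91,"uyq":28}
After op 17 (replace /h 45): {"e":46,"h":45,"lxq":52,"rei":5,"twy":91,"uyq":28}
After op 18 (replace /h 36): {"e":46,"h":36,"lxq":52,"rei":5,"twy":91,"uyq":28}
After op 19 (replace /rei 40): {"e":46,"h":36,"lxq":52,"rei":40,"twy":91,"uyq":28}
After op 20 (replace /rei 19): {"e":46,"h":36,"lxq":52,"rei":19,"twy":91,"uyq":28}
After op 21 (remove /uyq): {"e":46,"h":36,"lxq":52,"rei":19,"twy":91}
After op 22 (add /qs 94): {"e":46,"h":36,"lxq":52,"qs":94,"rei":19,"twy":91}
Size at the root: 6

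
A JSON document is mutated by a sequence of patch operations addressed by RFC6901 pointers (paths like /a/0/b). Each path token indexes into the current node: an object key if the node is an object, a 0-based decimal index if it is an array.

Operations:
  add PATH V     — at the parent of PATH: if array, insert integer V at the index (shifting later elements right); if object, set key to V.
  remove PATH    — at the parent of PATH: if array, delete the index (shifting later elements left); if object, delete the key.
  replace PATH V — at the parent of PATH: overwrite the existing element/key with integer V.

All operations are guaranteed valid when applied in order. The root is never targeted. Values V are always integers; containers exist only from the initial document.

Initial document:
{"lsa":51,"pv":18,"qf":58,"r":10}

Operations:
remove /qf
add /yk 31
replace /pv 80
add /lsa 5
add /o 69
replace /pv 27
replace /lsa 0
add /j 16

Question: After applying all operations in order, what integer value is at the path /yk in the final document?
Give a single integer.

Answer: 31

Derivation:
After op 1 (remove /qf): {"lsa":51,"pv":18,"r":10}
After op 2 (add /yk 31): {"lsa":51,"pv":18,"r":10,"yk":31}
After op 3 (replace /pv 80): {"lsa":51,"pv":80,"r":10,"yk":31}
After op 4 (add /lsa 5): {"lsa":5,"pv":80,"r":10,"yk":31}
After op 5 (add /o 69): {"lsa":5,"o":69,"pv":80,"r":10,"yk":31}
After op 6 (replace /pv 27): {"lsa":5,"o":69,"pv":27,"r":10,"yk":31}
After op 7 (replace /lsa 0): {"lsa":0,"o":69,"pv":27,"r":10,"yk":31}
After op 8 (add /j 16): {"j":16,"lsa":0,"o":69,"pv":27,"r":10,"yk":31}
Value at /yk: 31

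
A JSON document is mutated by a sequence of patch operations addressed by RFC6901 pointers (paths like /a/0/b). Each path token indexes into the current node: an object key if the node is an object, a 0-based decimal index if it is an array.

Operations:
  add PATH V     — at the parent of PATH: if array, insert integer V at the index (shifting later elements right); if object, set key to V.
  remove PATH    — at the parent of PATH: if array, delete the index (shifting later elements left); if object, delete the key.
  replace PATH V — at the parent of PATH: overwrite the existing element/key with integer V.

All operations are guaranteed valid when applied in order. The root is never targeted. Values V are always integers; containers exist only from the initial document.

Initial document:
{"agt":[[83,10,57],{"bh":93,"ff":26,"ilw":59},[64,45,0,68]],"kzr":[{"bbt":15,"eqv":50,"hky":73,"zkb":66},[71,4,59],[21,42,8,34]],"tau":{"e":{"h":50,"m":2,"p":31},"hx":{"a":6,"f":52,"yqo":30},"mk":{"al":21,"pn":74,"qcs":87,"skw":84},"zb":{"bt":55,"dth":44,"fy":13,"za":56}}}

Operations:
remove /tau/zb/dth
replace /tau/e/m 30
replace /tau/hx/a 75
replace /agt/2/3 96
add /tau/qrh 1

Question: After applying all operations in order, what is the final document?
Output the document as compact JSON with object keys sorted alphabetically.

After op 1 (remove /tau/zb/dth): {"agt":[[83,10,57],{"bh":93,"ff":26,"ilw":59},[64,45,0,68]],"kzr":[{"bbt":15,"eqv":50,"hky":73,"zkb":66},[71,4,59],[21,42,8,34]],"tau":{"e":{"h":50,"m":2,"p":31},"hx":{"a":6,"f":52,"yqo":30},"mk":{"al":21,"pn":74,"qcs":87,"skw":84},"zb":{"bt":55,"fy":13,"za":56}}}
After op 2 (replace /tau/e/m 30): {"agt":[[83,10,57],{"bh":93,"ff":26,"ilw":59},[64,45,0,68]],"kzr":[{"bbt":15,"eqv":50,"hky":73,"zkb":66},[71,4,59],[21,42,8,34]],"tau":{"e":{"h":50,"m":30,"p":31},"hx":{"a":6,"f":52,"yqo":30},"mk":{"al":21,"pn":74,"qcs":87,"skw":84},"zb":{"bt":55,"fy":13,"za":56}}}
After op 3 (replace /tau/hx/a 75): {"agt":[[83,10,57],{"bh":93,"ff":26,"ilw":59},[64,45,0,68]],"kzr":[{"bbt":15,"eqv":50,"hky":73,"zkb":66},[71,4,59],[21,42,8,34]],"tau":{"e":{"h":50,"m":30,"p":31},"hx":{"a":75,"f":52,"yqo":30},"mk":{"al":21,"pn":74,"qcs":87,"skw":84},"zb":{"bt":55,"fy":13,"za":56}}}
After op 4 (replace /agt/2/3 96): {"agt":[[83,10,57],{"bh":93,"ff":26,"ilw":59},[64,45,0,96]],"kzr":[{"bbt":15,"eqv":50,"hky":73,"zkb":66},[71,4,59],[21,42,8,34]],"tau":{"e":{"h":50,"m":30,"p":31},"hx":{"a":75,"f":52,"yqo":30},"mk":{"al":21,"pn":74,"qcs":87,"skw":84},"zb":{"bt":55,"fy":13,"za":56}}}
After op 5 (add /tau/qrh 1): {"agt":[[83,10,57],{"bh":93,"ff":26,"ilw":59},[64,45,0,96]],"kzr":[{"bbt":15,"eqv":50,"hky":73,"zkb":66},[71,4,59],[21,42,8,34]],"tau":{"e":{"h":50,"m":30,"p":31},"hx":{"a":75,"f":52,"yqo":30},"mk":{"al":21,"pn":74,"qcs":87,"skw":84},"qrh":1,"zb":{"bt":55,"fy":13,"za":56}}}

Answer: {"agt":[[83,10,57],{"bh":93,"ff":26,"ilw":59},[64,45,0,96]],"kzr":[{"bbt":15,"eqv":50,"hky":73,"zkb":66},[71,4,59],[21,42,8,34]],"tau":{"e":{"h":50,"m":30,"p":31},"hx":{"a":75,"f":52,"yqo":30},"mk":{"al":21,"pn":74,"qcs":87,"skw":84},"qrh":1,"zb":{"bt":55,"fy":13,"za":56}}}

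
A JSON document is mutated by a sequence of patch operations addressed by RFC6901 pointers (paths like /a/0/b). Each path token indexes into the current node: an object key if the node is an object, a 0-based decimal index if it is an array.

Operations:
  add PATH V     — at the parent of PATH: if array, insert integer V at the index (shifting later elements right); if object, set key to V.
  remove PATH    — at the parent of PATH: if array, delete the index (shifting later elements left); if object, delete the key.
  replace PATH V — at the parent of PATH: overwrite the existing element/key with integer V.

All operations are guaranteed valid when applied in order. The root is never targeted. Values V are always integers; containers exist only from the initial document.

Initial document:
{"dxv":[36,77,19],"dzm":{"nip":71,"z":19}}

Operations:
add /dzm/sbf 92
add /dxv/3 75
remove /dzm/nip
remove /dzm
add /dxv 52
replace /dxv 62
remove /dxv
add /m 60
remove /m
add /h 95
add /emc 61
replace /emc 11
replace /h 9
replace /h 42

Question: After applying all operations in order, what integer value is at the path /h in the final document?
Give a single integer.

After op 1 (add /dzm/sbf 92): {"dxv":[36,77,19],"dzm":{"nip":71,"sbf":92,"z":19}}
After op 2 (add /dxv/3 75): {"dxv":[36,77,19,75],"dzm":{"nip":71,"sbf":92,"z":19}}
After op 3 (remove /dzm/nip): {"dxv":[36,77,19,75],"dzm":{"sbf":92,"z":19}}
After op 4 (remove /dzm): {"dxv":[36,77,19,75]}
After op 5 (add /dxv 52): {"dxv":52}
After op 6 (replace /dxv 62): {"dxv":62}
After op 7 (remove /dxv): {}
After op 8 (add /m 60): {"m":60}
After op 9 (remove /m): {}
After op 10 (add /h 95): {"h":95}
After op 11 (add /emc 61): {"emc":61,"h":95}
After op 12 (replace /emc 11): {"emc":11,"h":95}
After op 13 (replace /h 9): {"emc":11,"h":9}
After op 14 (replace /h 42): {"emc":11,"h":42}
Value at /h: 42

Answer: 42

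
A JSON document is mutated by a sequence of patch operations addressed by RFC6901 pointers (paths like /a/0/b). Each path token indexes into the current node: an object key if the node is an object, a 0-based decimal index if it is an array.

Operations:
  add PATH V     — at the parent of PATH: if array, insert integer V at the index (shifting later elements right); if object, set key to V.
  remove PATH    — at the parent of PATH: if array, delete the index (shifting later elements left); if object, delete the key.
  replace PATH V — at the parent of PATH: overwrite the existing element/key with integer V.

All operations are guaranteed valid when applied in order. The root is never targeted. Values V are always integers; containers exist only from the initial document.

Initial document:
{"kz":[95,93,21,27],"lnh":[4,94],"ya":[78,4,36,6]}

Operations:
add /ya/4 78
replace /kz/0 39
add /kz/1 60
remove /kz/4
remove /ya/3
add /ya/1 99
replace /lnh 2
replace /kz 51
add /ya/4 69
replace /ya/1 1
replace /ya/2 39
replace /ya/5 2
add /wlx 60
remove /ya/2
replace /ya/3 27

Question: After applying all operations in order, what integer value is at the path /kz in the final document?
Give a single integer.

After op 1 (add /ya/4 78): {"kz":[95,93,21,27],"lnh":[4,94],"ya":[78,4,36,6,78]}
After op 2 (replace /kz/0 39): {"kz":[39,93,21,27],"lnh":[4,94],"ya":[78,4,36,6,78]}
After op 3 (add /kz/1 60): {"kz":[39,60,93,21,27],"lnh":[4,94],"ya":[78,4,36,6,78]}
After op 4 (remove /kz/4): {"kz":[39,60,93,21],"lnh":[4,94],"ya":[78,4,36,6,78]}
After op 5 (remove /ya/3): {"kz":[39,60,93,21],"lnh":[4,94],"ya":[78,4,36,78]}
After op 6 (add /ya/1 99): {"kz":[39,60,93,21],"lnh":[4,94],"ya":[78,99,4,36,78]}
After op 7 (replace /lnh 2): {"kz":[39,60,93,21],"lnh":2,"ya":[78,99,4,36,78]}
After op 8 (replace /kz 51): {"kz":51,"lnh":2,"ya":[78,99,4,36,78]}
After op 9 (add /ya/4 69): {"kz":51,"lnh":2,"ya":[78,99,4,36,69,78]}
After op 10 (replace /ya/1 1): {"kz":51,"lnh":2,"ya":[78,1,4,36,69,78]}
After op 11 (replace /ya/2 39): {"kz":51,"lnh":2,"ya":[78,1,39,36,69,78]}
After op 12 (replace /ya/5 2): {"kz":51,"lnh":2,"ya":[78,1,39,36,69,2]}
After op 13 (add /wlx 60): {"kz":51,"lnh":2,"wlx":60,"ya":[78,1,39,36,69,2]}
After op 14 (remove /ya/2): {"kz":51,"lnh":2,"wlx":60,"ya":[78,1,36,69,2]}
After op 15 (replace /ya/3 27): {"kz":51,"lnh":2,"wlx":60,"ya":[78,1,36,27,2]}
Value at /kz: 51

Answer: 51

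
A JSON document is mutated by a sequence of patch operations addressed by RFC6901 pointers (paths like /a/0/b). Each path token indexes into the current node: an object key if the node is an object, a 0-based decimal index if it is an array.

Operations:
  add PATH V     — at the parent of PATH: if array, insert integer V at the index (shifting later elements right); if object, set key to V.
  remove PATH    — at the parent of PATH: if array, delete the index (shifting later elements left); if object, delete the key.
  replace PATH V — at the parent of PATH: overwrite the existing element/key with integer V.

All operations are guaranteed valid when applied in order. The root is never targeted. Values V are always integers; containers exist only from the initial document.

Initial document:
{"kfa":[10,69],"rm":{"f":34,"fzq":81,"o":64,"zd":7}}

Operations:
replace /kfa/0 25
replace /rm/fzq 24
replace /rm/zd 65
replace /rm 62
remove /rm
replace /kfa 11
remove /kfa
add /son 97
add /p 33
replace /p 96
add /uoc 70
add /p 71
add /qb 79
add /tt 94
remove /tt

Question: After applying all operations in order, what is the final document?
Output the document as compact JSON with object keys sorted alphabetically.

After op 1 (replace /kfa/0 25): {"kfa":[25,69],"rm":{"f":34,"fzq":81,"o":64,"zd":7}}
After op 2 (replace /rm/fzq 24): {"kfa":[25,69],"rm":{"f":34,"fzq":24,"o":64,"zd":7}}
After op 3 (replace /rm/zd 65): {"kfa":[25,69],"rm":{"f":34,"fzq":24,"o":64,"zd":65}}
After op 4 (replace /rm 62): {"kfa":[25,69],"rm":62}
After op 5 (remove /rm): {"kfa":[25,69]}
After op 6 (replace /kfa 11): {"kfa":11}
After op 7 (remove /kfa): {}
After op 8 (add /son 97): {"son":97}
After op 9 (add /p 33): {"p":33,"son":97}
After op 10 (replace /p 96): {"p":96,"son":97}
After op 11 (add /uoc 70): {"p":96,"son":97,"uoc":70}
After op 12 (add /p 71): {"p":71,"son":97,"uoc":70}
After op 13 (add /qb 79): {"p":71,"qb":79,"son":97,"uoc":70}
After op 14 (add /tt 94): {"p":71,"qb":79,"son":97,"tt":94,"uoc":70}
After op 15 (remove /tt): {"p":71,"qb":79,"son":97,"uoc":70}

Answer: {"p":71,"qb":79,"son":97,"uoc":70}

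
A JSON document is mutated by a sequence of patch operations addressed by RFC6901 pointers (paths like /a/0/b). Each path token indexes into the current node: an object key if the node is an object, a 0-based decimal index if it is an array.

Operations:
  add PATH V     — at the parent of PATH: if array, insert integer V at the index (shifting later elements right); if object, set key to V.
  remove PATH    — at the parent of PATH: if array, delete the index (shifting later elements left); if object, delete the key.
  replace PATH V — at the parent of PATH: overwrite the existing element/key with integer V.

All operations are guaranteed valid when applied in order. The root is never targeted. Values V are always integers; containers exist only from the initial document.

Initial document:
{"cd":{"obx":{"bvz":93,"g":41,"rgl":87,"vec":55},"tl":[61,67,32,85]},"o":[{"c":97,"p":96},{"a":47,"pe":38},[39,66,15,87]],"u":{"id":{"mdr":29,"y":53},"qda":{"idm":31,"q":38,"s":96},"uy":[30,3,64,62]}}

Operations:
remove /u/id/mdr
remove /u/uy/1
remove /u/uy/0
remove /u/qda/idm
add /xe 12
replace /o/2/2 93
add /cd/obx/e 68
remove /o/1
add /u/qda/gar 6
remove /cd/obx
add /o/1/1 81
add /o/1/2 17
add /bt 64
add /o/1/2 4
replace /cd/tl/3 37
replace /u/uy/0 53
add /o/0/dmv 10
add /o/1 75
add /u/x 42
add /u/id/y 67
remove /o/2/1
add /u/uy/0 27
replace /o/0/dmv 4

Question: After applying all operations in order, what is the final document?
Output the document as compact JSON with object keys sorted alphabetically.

After op 1 (remove /u/id/mdr): {"cd":{"obx":{"bvz":93,"g":41,"rgl":87,"vec":55},"tl":[61,67,32,85]},"o":[{"c":97,"p":96},{"a":47,"pe":38},[39,66,15,87]],"u":{"id":{"y":53},"qda":{"idm":31,"q":38,"s":96},"uy":[30,3,64,62]}}
After op 2 (remove /u/uy/1): {"cd":{"obx":{"bvz":93,"g":41,"rgl":87,"vec":55},"tl":[61,67,32,85]},"o":[{"c":97,"p":96},{"a":47,"pe":38},[39,66,15,87]],"u":{"id":{"y":53},"qda":{"idm":31,"q":38,"s":96},"uy":[30,64,62]}}
After op 3 (remove /u/uy/0): {"cd":{"obx":{"bvz":93,"g":41,"rgl":87,"vec":55},"tl":[61,67,32,85]},"o":[{"c":97,"p":96},{"a":47,"pe":38},[39,66,15,87]],"u":{"id":{"y":53},"qda":{"idm":31,"q":38,"s":96},"uy":[64,62]}}
After op 4 (remove /u/qda/idm): {"cd":{"obx":{"bvz":93,"g":41,"rgl":87,"vec":55},"tl":[61,67,32,85]},"o":[{"c":97,"p":96},{"a":47,"pe":38},[39,66,15,87]],"u":{"id":{"y":53},"qda":{"q":38,"s":96},"uy":[64,62]}}
After op 5 (add /xe 12): {"cd":{"obx":{"bvz":93,"g":41,"rgl":87,"vec":55},"tl":[61,67,32,85]},"o":[{"c":97,"p":96},{"a":47,"pe":38},[39,66,15,87]],"u":{"id":{"y":53},"qda":{"q":38,"s":96},"uy":[64,62]},"xe":12}
After op 6 (replace /o/2/2 93): {"cd":{"obx":{"bvz":93,"g":41,"rgl":87,"vec":55},"tl":[61,67,32,85]},"o":[{"c":97,"p":96},{"a":47,"pe":38},[39,66,93,87]],"u":{"id":{"y":53},"qda":{"q":38,"s":96},"uy":[64,62]},"xe":12}
After op 7 (add /cd/obx/e 68): {"cd":{"obx":{"bvz":93,"e":68,"g":41,"rgl":87,"vec":55},"tl":[61,67,32,85]},"o":[{"c":97,"p":96},{"a":47,"pe":38},[39,66,93,87]],"u":{"id":{"y":53},"qda":{"q":38,"s":96},"uy":[64,62]},"xe":12}
After op 8 (remove /o/1): {"cd":{"obx":{"bvz":93,"e":68,"g":41,"rgl":87,"vec":55},"tl":[61,67,32,85]},"o":[{"c":97,"p":96},[39,66,93,87]],"u":{"id":{"y":53},"qda":{"q":38,"s":96},"uy":[64,62]},"xe":12}
After op 9 (add /u/qda/gar 6): {"cd":{"obx":{"bvz":93,"e":68,"g":41,"rgl":87,"vec":55},"tl":[61,67,32,85]},"o":[{"c":97,"p":96},[39,66,93,87]],"u":{"id":{"y":53},"qda":{"gar":6,"q":38,"s":96},"uy":[64,62]},"xe":12}
After op 10 (remove /cd/obx): {"cd":{"tl":[61,67,32,85]},"o":[{"c":97,"p":96},[39,66,93,87]],"u":{"id":{"y":53},"qda":{"gar":6,"q":38,"s":96},"uy":[64,62]},"xe":12}
After op 11 (add /o/1/1 81): {"cd":{"tl":[61,67,32,85]},"o":[{"c":97,"p":96},[39,81,66,93,87]],"u":{"id":{"y":53},"qda":{"gar":6,"q":38,"s":96},"uy":[64,62]},"xe":12}
After op 12 (add /o/1/2 17): {"cd":{"tl":[61,67,32,85]},"o":[{"c":97,"p":96},[39,81,17,66,93,87]],"u":{"id":{"y":53},"qda":{"gar":6,"q":38,"s":96},"uy":[64,62]},"xe":12}
After op 13 (add /bt 64): {"bt":64,"cd":{"tl":[61,67,32,85]},"o":[{"c":97,"p":96},[39,81,17,66,93,87]],"u":{"id":{"y":53},"qda":{"gar":6,"q":38,"s":96},"uy":[64,62]},"xe":12}
After op 14 (add /o/1/2 4): {"bt":64,"cd":{"tl":[61,67,32,85]},"o":[{"c":97,"p":96},[39,81,4,17,66,93,87]],"u":{"id":{"y":53},"qda":{"gar":6,"q":38,"s":96},"uy":[64,62]},"xe":12}
After op 15 (replace /cd/tl/3 37): {"bt":64,"cd":{"tl":[61,67,32,37]},"o":[{"c":97,"p":96},[39,81,4,17,66,93,87]],"u":{"id":{"y":53},"qda":{"gar":6,"q":38,"s":96},"uy":[64,62]},"xe":12}
After op 16 (replace /u/uy/0 53): {"bt":64,"cd":{"tl":[61,67,32,37]},"o":[{"c":97,"p":96},[39,81,4,17,66,93,87]],"u":{"id":{"y":53},"qda":{"gar":6,"q":38,"s":96},"uy":[53,62]},"xe":12}
After op 17 (add /o/0/dmv 10): {"bt":64,"cd":{"tl":[61,67,32,37]},"o":[{"c":97,"dmv":10,"p":96},[39,81,4,17,66,93,87]],"u":{"id":{"y":53},"qda":{"gar":6,"q":38,"s":96},"uy":[53,62]},"xe":12}
After op 18 (add /o/1 75): {"bt":64,"cd":{"tl":[61,67,32,37]},"o":[{"c":97,"dmv":10,"p":96},75,[39,81,4,17,66,93,87]],"u":{"id":{"y":53},"qda":{"gar":6,"q":38,"s":96},"uy":[53,62]},"xe":12}
After op 19 (add /u/x 42): {"bt":64,"cd":{"tl":[61,67,32,37]},"o":[{"c":97,"dmv":10,"p":96},75,[39,81,4,17,66,93,87]],"u":{"id":{"y":53},"qda":{"gar":6,"q":38,"s":96},"uy":[53,62],"x":42},"xe":12}
After op 20 (add /u/id/y 67): {"bt":64,"cd":{"tl":[61,67,32,37]},"o":[{"c":97,"dmv":10,"p":96},75,[39,81,4,17,66,93,87]],"u":{"id":{"y":67},"qda":{"gar":6,"q":38,"s":96},"uy":[53,62],"x":42},"xe":12}
After op 21 (remove /o/2/1): {"bt":64,"cd":{"tl":[61,67,32,37]},"o":[{"c":97,"dmv":10,"p":96},75,[39,4,17,66,93,87]],"u":{"id":{"y":67},"qda":{"gar":6,"q":38,"s":96},"uy":[53,62],"x":42},"xe":12}
After op 22 (add /u/uy/0 27): {"bt":64,"cd":{"tl":[61,67,32,37]},"o":[{"c":97,"dmv":10,"p":96},75,[39,4,17,66,93,87]],"u":{"id":{"y":67},"qda":{"gar":6,"q":38,"s":96},"uy":[27,53,62],"x":42},"xe":12}
After op 23 (replace /o/0/dmv 4): {"bt":64,"cd":{"tl":[61,67,32,37]},"o":[{"c":97,"dmv":4,"p":96},75,[39,4,17,66,93,87]],"u":{"id":{"y":67},"qda":{"gar":6,"q":38,"s":96},"uy":[27,53,62],"x":42},"xe":12}

Answer: {"bt":64,"cd":{"tl":[61,67,32,37]},"o":[{"c":97,"dmv":4,"p":96},75,[39,4,17,66,93,87]],"u":{"id":{"y":67},"qda":{"gar":6,"q":38,"s":96},"uy":[27,53,62],"x":42},"xe":12}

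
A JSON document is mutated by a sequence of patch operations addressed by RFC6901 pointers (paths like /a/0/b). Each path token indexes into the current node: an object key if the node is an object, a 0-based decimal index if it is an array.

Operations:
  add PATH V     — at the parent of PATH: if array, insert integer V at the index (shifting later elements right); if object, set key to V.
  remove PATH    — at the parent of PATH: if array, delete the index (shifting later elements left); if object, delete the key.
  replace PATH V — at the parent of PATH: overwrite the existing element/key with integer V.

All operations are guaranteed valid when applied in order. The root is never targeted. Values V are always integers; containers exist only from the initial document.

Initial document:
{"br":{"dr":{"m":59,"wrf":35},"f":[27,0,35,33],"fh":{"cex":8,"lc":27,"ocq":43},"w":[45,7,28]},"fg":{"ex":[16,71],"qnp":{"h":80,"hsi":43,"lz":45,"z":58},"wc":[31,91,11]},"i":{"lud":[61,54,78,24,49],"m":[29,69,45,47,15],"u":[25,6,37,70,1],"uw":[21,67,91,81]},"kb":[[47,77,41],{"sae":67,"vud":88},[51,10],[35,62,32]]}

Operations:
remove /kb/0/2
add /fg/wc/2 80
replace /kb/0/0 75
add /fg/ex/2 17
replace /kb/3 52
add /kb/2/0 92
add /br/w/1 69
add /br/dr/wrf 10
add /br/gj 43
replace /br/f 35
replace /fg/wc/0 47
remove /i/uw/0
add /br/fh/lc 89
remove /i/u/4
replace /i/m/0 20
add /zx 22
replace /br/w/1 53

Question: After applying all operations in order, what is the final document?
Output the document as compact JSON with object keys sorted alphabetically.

Answer: {"br":{"dr":{"m":59,"wrf":10},"f":35,"fh":{"cex":8,"lc":89,"ocq":43},"gj":43,"w":[45,53,7,28]},"fg":{"ex":[16,71,17],"qnp":{"h":80,"hsi":43,"lz":45,"z":58},"wc":[47,91,80,11]},"i":{"lud":[61,54,78,24,49],"m":[20,69,45,47,15],"u":[25,6,37,70],"uw":[67,91,81]},"kb":[[75,77],{"sae":67,"vud":88},[92,51,10],52],"zx":22}

Derivation:
After op 1 (remove /kb/0/2): {"br":{"dr":{"m":59,"wrf":35},"f":[27,0,35,33],"fh":{"cex":8,"lc":27,"ocq":43},"w":[45,7,28]},"fg":{"ex":[16,71],"qnp":{"h":80,"hsi":43,"lz":45,"z":58},"wc":[31,91,11]},"i":{"lud":[61,54,78,24,49],"m":[29,69,45,47,15],"u":[25,6,37,70,1],"uw":[21,67,91,81]},"kb":[[47,77],{"sae":67,"vud":88},[51,10],[35,62,32]]}
After op 2 (add /fg/wc/2 80): {"br":{"dr":{"m":59,"wrf":35},"f":[27,0,35,33],"fh":{"cex":8,"lc":27,"ocq":43},"w":[45,7,28]},"fg":{"ex":[16,71],"qnp":{"h":80,"hsi":43,"lz":45,"z":58},"wc":[31,91,80,11]},"i":{"lud":[61,54,78,24,49],"m":[29,69,45,47,15],"u":[25,6,37,70,1],"uw":[21,67,91,81]},"kb":[[47,77],{"sae":67,"vud":88},[51,10],[35,62,32]]}
After op 3 (replace /kb/0/0 75): {"br":{"dr":{"m":59,"wrf":35},"f":[27,0,35,33],"fh":{"cex":8,"lc":27,"ocq":43},"w":[45,7,28]},"fg":{"ex":[16,71],"qnp":{"h":80,"hsi":43,"lz":45,"z":58},"wc":[31,91,80,11]},"i":{"lud":[61,54,78,24,49],"m":[29,69,45,47,15],"u":[25,6,37,70,1],"uw":[21,67,91,81]},"kb":[[75,77],{"sae":67,"vud":88},[51,10],[35,62,32]]}
After op 4 (add /fg/ex/2 17): {"br":{"dr":{"m":59,"wrf":35},"f":[27,0,35,33],"fh":{"cex":8,"lc":27,"ocq":43},"w":[45,7,28]},"fg":{"ex":[16,71,17],"qnp":{"h":80,"hsi":43,"lz":45,"z":58},"wc":[31,91,80,11]},"i":{"lud":[61,54,78,24,49],"m":[29,69,45,47,15],"u":[25,6,37,70,1],"uw":[21,67,91,81]},"kb":[[75,77],{"sae":67,"vud":88},[51,10],[35,62,32]]}
After op 5 (replace /kb/3 52): {"br":{"dr":{"m":59,"wrf":35},"f":[27,0,35,33],"fh":{"cex":8,"lc":27,"ocq":43},"w":[45,7,28]},"fg":{"ex":[16,71,17],"qnp":{"h":80,"hsi":43,"lz":45,"z":58},"wc":[31,91,80,11]},"i":{"lud":[61,54,78,24,49],"m":[29,69,45,47,15],"u":[25,6,37,70,1],"uw":[21,67,91,81]},"kb":[[75,77],{"sae":67,"vud":88},[51,10],52]}
After op 6 (add /kb/2/0 92): {"br":{"dr":{"m":59,"wrf":35},"f":[27,0,35,33],"fh":{"cex":8,"lc":27,"ocq":43},"w":[45,7,28]},"fg":{"ex":[16,71,17],"qnp":{"h":80,"hsi":43,"lz":45,"z":58},"wc":[31,91,80,11]},"i":{"lud":[61,54,78,24,49],"m":[29,69,45,47,15],"u":[25,6,37,70,1],"uw":[21,67,91,81]},"kb":[[75,77],{"sae":67,"vud":88},[92,51,10],52]}
After op 7 (add /br/w/1 69): {"br":{"dr":{"m":59,"wrf":35},"f":[27,0,35,33],"fh":{"cex":8,"lc":27,"ocq":43},"w":[45,69,7,28]},"fg":{"ex":[16,71,17],"qnp":{"h":80,"hsi":43,"lz":45,"z":58},"wc":[31,91,80,11]},"i":{"lud":[61,54,78,24,49],"m":[29,69,45,47,15],"u":[25,6,37,70,1],"uw":[21,67,91,81]},"kb":[[75,77],{"sae":67,"vud":88},[92,51,10],52]}
After op 8 (add /br/dr/wrf 10): {"br":{"dr":{"m":59,"wrf":10},"f":[27,0,35,33],"fh":{"cex":8,"lc":27,"ocq":43},"w":[45,69,7,28]},"fg":{"ex":[16,71,17],"qnp":{"h":80,"hsi":43,"lz":45,"z":58},"wc":[31,91,80,11]},"i":{"lud":[61,54,78,24,49],"m":[29,69,45,47,15],"u":[25,6,37,70,1],"uw":[21,67,91,81]},"kb":[[75,77],{"sae":67,"vud":88},[92,51,10],52]}
After op 9 (add /br/gj 43): {"br":{"dr":{"m":59,"wrf":10},"f":[27,0,35,33],"fh":{"cex":8,"lc":27,"ocq":43},"gj":43,"w":[45,69,7,28]},"fg":{"ex":[16,71,17],"qnp":{"h":80,"hsi":43,"lz":45,"z":58},"wc":[31,91,80,11]},"i":{"lud":[61,54,78,24,49],"m":[29,69,45,47,15],"u":[25,6,37,70,1],"uw":[21,67,91,81]},"kb":[[75,77],{"sae":67,"vud":88},[92,51,10],52]}
After op 10 (replace /br/f 35): {"br":{"dr":{"m":59,"wrf":10},"f":35,"fh":{"cex":8,"lc":27,"ocq":43},"gj":43,"w":[45,69,7,28]},"fg":{"ex":[16,71,17],"qnp":{"h":80,"hsi":43,"lz":45,"z":58},"wc":[31,91,80,11]},"i":{"lud":[61,54,78,24,49],"m":[29,69,45,47,15],"u":[25,6,37,70,1],"uw":[21,67,91,81]},"kb":[[75,77],{"sae":67,"vud":88},[92,51,10],52]}
After op 11 (replace /fg/wc/0 47): {"br":{"dr":{"m":59,"wrf":10},"f":35,"fh":{"cex":8,"lc":27,"ocq":43},"gj":43,"w":[45,69,7,28]},"fg":{"ex":[16,71,17],"qnp":{"h":80,"hsi":43,"lz":45,"z":58},"wc":[47,91,80,11]},"i":{"lud":[61,54,78,24,49],"m":[29,69,45,47,15],"u":[25,6,37,70,1],"uw":[21,67,91,81]},"kb":[[75,77],{"sae":67,"vud":88},[92,51,10],52]}
After op 12 (remove /i/uw/0): {"br":{"dr":{"m":59,"wrf":10},"f":35,"fh":{"cex":8,"lc":27,"ocq":43},"gj":43,"w":[45,69,7,28]},"fg":{"ex":[16,71,17],"qnp":{"h":80,"hsi":43,"lz":45,"z":58},"wc":[47,91,80,11]},"i":{"lud":[61,54,78,24,49],"m":[29,69,45,47,15],"u":[25,6,37,70,1],"uw":[67,91,81]},"kb":[[75,77],{"sae":67,"vud":88},[92,51,10],52]}
After op 13 (add /br/fh/lc 89): {"br":{"dr":{"m":59,"wrf":10},"f":35,"fh":{"cex":8,"lc":89,"ocq":43},"gj":43,"w":[45,69,7,28]},"fg":{"ex":[16,71,17],"qnp":{"h":80,"hsi":43,"lz":45,"z":58},"wc":[47,91,80,11]},"i":{"lud":[61,54,78,24,49],"m":[29,69,45,47,15],"u":[25,6,37,70,1],"uw":[67,91,81]},"kb":[[75,77],{"sae":67,"vud":88},[92,51,10],52]}
After op 14 (remove /i/u/4): {"br":{"dr":{"m":59,"wrf":10},"f":35,"fh":{"cex":8,"lc":89,"ocq":43},"gj":43,"w":[45,69,7,28]},"fg":{"ex":[16,71,17],"qnp":{"h":80,"hsi":43,"lz":45,"z":58},"wc":[47,91,80,11]},"i":{"lud":[61,54,78,24,49],"m":[29,69,45,47,15],"u":[25,6,37,70],"uw":[67,91,81]},"kb":[[75,77],{"sae":67,"vud":88},[92,51,10],52]}
After op 15 (replace /i/m/0 20): {"br":{"dr":{"m":59,"wrf":10},"f":35,"fh":{"cex":8,"lc":89,"ocq":43},"gj":43,"w":[45,69,7,28]},"fg":{"ex":[16,71,17],"qnp":{"h":80,"hsi":43,"lz":45,"z":58},"wc":[47,91,80,11]},"i":{"lud":[61,54,78,24,49],"m":[20,69,45,47,15],"u":[25,6,37,70],"uw":[67,91,81]},"kb":[[75,77],{"sae":67,"vud":88},[92,51,10],52]}
After op 16 (add /zx 22): {"br":{"dr":{"m":59,"wrf":10},"f":35,"fh":{"cex":8,"lc":89,"ocq":43},"gj":43,"w":[45,69,7,28]},"fg":{"ex":[16,71,17],"qnp":{"h":80,"hsi":43,"lz":45,"z":58},"wc":[47,91,80,11]},"i":{"lud":[61,54,78,24,49],"m":[20,69,45,47,15],"u":[25,6,37,70],"uw":[67,91,81]},"kb":[[75,77],{"sae":67,"vud":88},[92,51,10],52],"zx":22}
After op 17 (replace /br/w/1 53): {"br":{"dr":{"m":59,"wrf":10},"f":35,"fh":{"cex":8,"lc":89,"ocq":43},"gj":43,"w":[45,53,7,28]},"fg":{"ex":[16,71,17],"qnp":{"h":80,"hsi":43,"lz":45,"z":58},"wc":[47,91,80,11]},"i":{"lud":[61,54,78,24,49],"m":[20,69,45,47,15],"u":[25,6,37,70],"uw":[67,91,81]},"kb":[[75,77],{"sae":67,"vud":88},[92,51,10],52],"zx":22}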